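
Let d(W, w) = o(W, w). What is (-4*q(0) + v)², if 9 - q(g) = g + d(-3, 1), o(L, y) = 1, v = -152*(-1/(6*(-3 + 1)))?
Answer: 17956/9 ≈ 1995.1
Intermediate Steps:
v = -38/3 (v = -152/((-6*(-2))) = -152/12 = -152*1/12 = -38/3 ≈ -12.667)
d(W, w) = 1
q(g) = 8 - g (q(g) = 9 - (g + 1) = 9 - (1 + g) = 9 + (-1 - g) = 8 - g)
(-4*q(0) + v)² = (-4*(8 - 1*0) - 38/3)² = (-4*(8 + 0) - 38/3)² = (-4*8 - 38/3)² = (-32 - 38/3)² = (-134/3)² = 17956/9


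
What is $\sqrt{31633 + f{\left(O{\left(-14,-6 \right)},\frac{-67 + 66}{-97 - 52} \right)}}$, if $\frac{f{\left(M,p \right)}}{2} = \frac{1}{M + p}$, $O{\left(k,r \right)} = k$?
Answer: $\frac{59 \sqrt{39504495}}{2085} \approx 177.86$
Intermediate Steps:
$f{\left(M,p \right)} = \frac{2}{M + p}$
$\sqrt{31633 + f{\left(O{\left(-14,-6 \right)},\frac{-67 + 66}{-97 - 52} \right)}} = \sqrt{31633 + \frac{2}{-14 + \frac{-67 + 66}{-97 - 52}}} = \sqrt{31633 + \frac{2}{-14 - \frac{1}{-149}}} = \sqrt{31633 + \frac{2}{-14 - - \frac{1}{149}}} = \sqrt{31633 + \frac{2}{-14 + \frac{1}{149}}} = \sqrt{31633 + \frac{2}{- \frac{2085}{149}}} = \sqrt{31633 + 2 \left(- \frac{149}{2085}\right)} = \sqrt{31633 - \frac{298}{2085}} = \sqrt{\frac{65954507}{2085}} = \frac{59 \sqrt{39504495}}{2085}$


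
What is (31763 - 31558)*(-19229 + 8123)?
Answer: -2276730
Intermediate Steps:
(31763 - 31558)*(-19229 + 8123) = 205*(-11106) = -2276730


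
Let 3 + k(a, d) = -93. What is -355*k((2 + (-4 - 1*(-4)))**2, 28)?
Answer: 34080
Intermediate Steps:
k(a, d) = -96 (k(a, d) = -3 - 93 = -96)
-355*k((2 + (-4 - 1*(-4)))**2, 28) = -355*(-96) = 34080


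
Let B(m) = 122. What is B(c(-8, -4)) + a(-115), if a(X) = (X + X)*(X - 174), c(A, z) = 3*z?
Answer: 66592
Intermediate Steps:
a(X) = 2*X*(-174 + X) (a(X) = (2*X)*(-174 + X) = 2*X*(-174 + X))
B(c(-8, -4)) + a(-115) = 122 + 2*(-115)*(-174 - 115) = 122 + 2*(-115)*(-289) = 122 + 66470 = 66592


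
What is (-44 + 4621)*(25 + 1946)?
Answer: 9021267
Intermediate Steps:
(-44 + 4621)*(25 + 1946) = 4577*1971 = 9021267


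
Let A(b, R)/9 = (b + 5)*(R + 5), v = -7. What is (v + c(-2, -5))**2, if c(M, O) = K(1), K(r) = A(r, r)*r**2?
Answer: 100489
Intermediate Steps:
A(b, R) = 9*(5 + R)*(5 + b) (A(b, R) = 9*((b + 5)*(R + 5)) = 9*((5 + b)*(5 + R)) = 9*((5 + R)*(5 + b)) = 9*(5 + R)*(5 + b))
K(r) = r**2*(225 + 9*r**2 + 90*r) (K(r) = (225 + 45*r + 45*r + 9*r*r)*r**2 = (225 + 45*r + 45*r + 9*r**2)*r**2 = (225 + 9*r**2 + 90*r)*r**2 = r**2*(225 + 9*r**2 + 90*r))
c(M, O) = 324 (c(M, O) = 9*1**2*(25 + 1**2 + 10*1) = 9*1*(25 + 1 + 10) = 9*1*36 = 324)
(v + c(-2, -5))**2 = (-7 + 324)**2 = 317**2 = 100489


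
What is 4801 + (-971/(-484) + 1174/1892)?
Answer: 99973079/20812 ≈ 4803.6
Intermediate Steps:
4801 + (-971/(-484) + 1174/1892) = 4801 + (-971*(-1/484) + 1174*(1/1892)) = 4801 + (971/484 + 587/946) = 4801 + 54667/20812 = 99973079/20812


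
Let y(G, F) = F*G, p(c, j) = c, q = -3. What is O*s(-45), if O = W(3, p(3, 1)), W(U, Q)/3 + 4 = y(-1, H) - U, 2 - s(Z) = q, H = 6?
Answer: -195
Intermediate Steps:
s(Z) = 5 (s(Z) = 2 - 1*(-3) = 2 + 3 = 5)
W(U, Q) = -30 - 3*U (W(U, Q) = -12 + 3*(6*(-1) - U) = -12 + 3*(-6 - U) = -12 + (-18 - 3*U) = -30 - 3*U)
O = -39 (O = -30 - 3*3 = -30 - 9 = -39)
O*s(-45) = -39*5 = -195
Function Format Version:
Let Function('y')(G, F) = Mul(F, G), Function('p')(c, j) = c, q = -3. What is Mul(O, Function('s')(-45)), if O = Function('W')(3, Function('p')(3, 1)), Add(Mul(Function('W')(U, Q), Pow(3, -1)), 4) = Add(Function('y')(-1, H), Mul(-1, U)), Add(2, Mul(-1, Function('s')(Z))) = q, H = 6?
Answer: -195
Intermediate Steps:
Function('s')(Z) = 5 (Function('s')(Z) = Add(2, Mul(-1, -3)) = Add(2, 3) = 5)
Function('W')(U, Q) = Add(-30, Mul(-3, U)) (Function('W')(U, Q) = Add(-12, Mul(3, Add(Mul(6, -1), Mul(-1, U)))) = Add(-12, Mul(3, Add(-6, Mul(-1, U)))) = Add(-12, Add(-18, Mul(-3, U))) = Add(-30, Mul(-3, U)))
O = -39 (O = Add(-30, Mul(-3, 3)) = Add(-30, -9) = -39)
Mul(O, Function('s')(-45)) = Mul(-39, 5) = -195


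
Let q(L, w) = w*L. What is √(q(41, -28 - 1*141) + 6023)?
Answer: I*√906 ≈ 30.1*I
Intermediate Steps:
q(L, w) = L*w
√(q(41, -28 - 1*141) + 6023) = √(41*(-28 - 1*141) + 6023) = √(41*(-28 - 141) + 6023) = √(41*(-169) + 6023) = √(-6929 + 6023) = √(-906) = I*√906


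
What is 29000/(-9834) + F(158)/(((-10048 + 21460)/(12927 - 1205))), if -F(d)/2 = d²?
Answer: -239822442056/4676067 ≈ -51287.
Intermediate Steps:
F(d) = -2*d²
29000/(-9834) + F(158)/(((-10048 + 21460)/(12927 - 1205))) = 29000/(-9834) + (-2*158²)/(((-10048 + 21460)/(12927 - 1205))) = 29000*(-1/9834) + (-2*24964)/((11412/11722)) = -14500/4917 - 49928/(11412*(1/11722)) = -14500/4917 - 49928/5706/5861 = -14500/4917 - 49928*5861/5706 = -14500/4917 - 146314004/2853 = -239822442056/4676067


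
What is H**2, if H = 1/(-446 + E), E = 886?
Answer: 1/193600 ≈ 5.1653e-6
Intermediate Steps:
H = 1/440 (H = 1/(-446 + 886) = 1/440 ≈ 0.0022727)
H**2 = (1/440)**2 = 1/193600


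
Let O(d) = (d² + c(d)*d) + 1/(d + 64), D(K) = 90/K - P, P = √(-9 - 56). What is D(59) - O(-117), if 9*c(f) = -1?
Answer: -42841325/3127 - I*√65 ≈ -13700.0 - 8.0623*I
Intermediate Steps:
c(f) = -⅑ (c(f) = (⅑)*(-1) = -⅑)
P = I*√65 (P = √(-65) = I*√65 ≈ 8.0623*I)
D(K) = 90/K - I*√65
O(d) = d² + 1/(64 + d) - d/9 (O(d) = (d² - d/9) + 1/(d + 64) = (d² - d/9) + 1/(64 + d) = d² + 1/(64 + d) - d/9)
D(59) - O(-117) = (90/59 - I*√65) - (9 - 64*(-117) + 9*(-117)³ + 575*(-117)²)/(9*(64 - 117)) = (90*(1/59) - I*√65) - (9 + 7488 + 9*(-1601613) + 575*13689)/(9*(-53)) = (90/59 - I*√65) - (-1)*(9 + 7488 - 14414517 + 7871175)/(9*53) = (90/59 - I*√65) - (-1)*(-6535845)/(9*53) = (90/59 - I*√65) - 1*726205/53 = (90/59 - I*√65) - 726205/53 = -42841325/3127 - I*√65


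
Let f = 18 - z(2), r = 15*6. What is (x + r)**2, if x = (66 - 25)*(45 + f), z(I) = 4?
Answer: 6295081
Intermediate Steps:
r = 90
f = 14 (f = 18 - 1*4 = 18 - 4 = 14)
x = 2419 (x = (66 - 25)*(45 + 14) = 41*59 = 2419)
(x + r)**2 = (2419 + 90)**2 = 2509**2 = 6295081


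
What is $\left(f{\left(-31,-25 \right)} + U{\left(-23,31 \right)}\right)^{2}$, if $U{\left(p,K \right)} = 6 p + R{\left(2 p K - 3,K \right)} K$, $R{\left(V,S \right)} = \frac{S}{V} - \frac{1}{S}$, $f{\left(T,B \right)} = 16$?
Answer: $\frac{31232785984}{2042041} \approx 15295.0$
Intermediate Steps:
$R{\left(V,S \right)} = - \frac{1}{S} + \frac{S}{V}$
$U{\left(p,K \right)} = 6 p + K \left(- \frac{1}{K} + \frac{K}{-3 + 2 K p}\right)$ ($U{\left(p,K \right)} = 6 p + \left(- \frac{1}{K} + \frac{K}{2 p K - 3}\right) K = 6 p + \left(- \frac{1}{K} + \frac{K}{2 K p - 3}\right) K = 6 p + \left(- \frac{1}{K} + \frac{K}{-3 + 2 K p}\right) K = 6 p + K \left(- \frac{1}{K} + \frac{K}{-3 + 2 K p}\right)$)
$\left(f{\left(-31,-25 \right)} + U{\left(-23,31 \right)}\right)^{2} = \left(16 + \frac{3 + 31^{2} - 62 \left(-23\right) + 6 \left(-23\right) \left(-3 + 2 \cdot 31 \left(-23\right)\right)}{-3 + 2 \cdot 31 \left(-23\right)}\right)^{2} = \left(16 + \frac{3 + 961 + 1426 + 6 \left(-23\right) \left(-3 - 1426\right)}{-3 - 1426}\right)^{2} = \left(16 + \frac{3 + 961 + 1426 + 6 \left(-23\right) \left(-1429\right)}{-1429}\right)^{2} = \left(16 - \frac{3 + 961 + 1426 + 197202}{1429}\right)^{2} = \left(16 - \frac{199592}{1429}\right)^{2} = \left(- \frac{176728}{1429}\right)^{2} = \frac{31232785984}{2042041}$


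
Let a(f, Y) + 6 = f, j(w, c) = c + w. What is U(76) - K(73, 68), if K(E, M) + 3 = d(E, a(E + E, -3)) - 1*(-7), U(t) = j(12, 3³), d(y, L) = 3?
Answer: 32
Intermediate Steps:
a(f, Y) = -6 + f
U(t) = 39 (U(t) = 3³ + 12 = 27 + 12 = 39)
K(E, M) = 7 (K(E, M) = -3 + (3 - 1*(-7)) = -3 + (3 + 7) = -3 + 10 = 7)
U(76) - K(73, 68) = 39 - 1*7 = 39 - 7 = 32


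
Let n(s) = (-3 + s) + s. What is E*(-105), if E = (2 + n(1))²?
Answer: -105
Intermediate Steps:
n(s) = -3 + 2*s
E = 1 (E = (2 + (-3 + 2*1))² = (2 + (-3 + 2))² = (2 - 1)² = 1² = 1)
E*(-105) = 1*(-105) = -105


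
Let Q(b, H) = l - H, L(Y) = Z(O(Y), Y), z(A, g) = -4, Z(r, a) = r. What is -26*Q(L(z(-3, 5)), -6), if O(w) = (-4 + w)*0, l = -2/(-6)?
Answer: -494/3 ≈ -164.67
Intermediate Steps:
l = ⅓ (l = -2*(-⅙) = ⅓ ≈ 0.33333)
O(w) = 0
L(Y) = 0
Q(b, H) = ⅓ - H
-26*Q(L(z(-3, 5)), -6) = -26*(⅓ - 1*(-6)) = -26*(⅓ + 6) = -26*19/3 = -494/3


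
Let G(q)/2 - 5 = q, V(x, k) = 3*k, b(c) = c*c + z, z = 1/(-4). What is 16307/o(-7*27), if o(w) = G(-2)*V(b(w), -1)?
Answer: -16307/18 ≈ -905.94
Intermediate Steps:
z = -¼ (z = 1*(-¼) = -¼ ≈ -0.25000)
b(c) = -¼ + c² (b(c) = c*c - ¼ = c² - ¼ = -¼ + c²)
G(q) = 10 + 2*q
o(w) = -18 (o(w) = (10 + 2*(-2))*(3*(-1)) = (10 - 4)*(-3) = 6*(-3) = -18)
16307/o(-7*27) = 16307/(-18) = 16307*(-1/18) = -16307/18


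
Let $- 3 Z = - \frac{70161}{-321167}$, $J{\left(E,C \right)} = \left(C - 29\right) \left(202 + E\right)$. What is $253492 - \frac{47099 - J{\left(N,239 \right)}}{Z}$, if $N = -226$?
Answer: $\frac{3239106231}{3341} \approx 9.695 \cdot 10^{5}$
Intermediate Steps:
$J{\left(E,C \right)} = \left(-29 + C\right) \left(202 + E\right)$
$Z = - \frac{3341}{45881}$ ($Z = - \frac{\left(-70161\right) \frac{1}{-321167}}{3} = - \frac{\left(-70161\right) \left(- \frac{1}{321167}\right)}{3} = \left(- \frac{1}{3}\right) \frac{10023}{45881} = - \frac{3341}{45881} \approx -0.072819$)
$253492 - \frac{47099 - J{\left(N,239 \right)}}{Z} = 253492 - \frac{47099 - \left(-5858 - -6554 + 202 \cdot 239 + 239 \left(-226\right)\right)}{- \frac{3341}{45881}} = 253492 - \left(47099 - \left(-5858 + 6554 + 48278 - 54014\right)\right) \left(- \frac{45881}{3341}\right) = 253492 - \left(47099 - -5040\right) \left(- \frac{45881}{3341}\right) = 253492 - \left(47099 + 5040\right) \left(- \frac{45881}{3341}\right) = 253492 - 52139 \left(- \frac{45881}{3341}\right) = 253492 - - \frac{2392189459}{3341} = 253492 + \frac{2392189459}{3341} = \frac{3239106231}{3341}$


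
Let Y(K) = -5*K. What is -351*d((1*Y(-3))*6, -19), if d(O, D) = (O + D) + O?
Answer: -56511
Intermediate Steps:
d(O, D) = D + 2*O (d(O, D) = (D + O) + O = D + 2*O)
-351*d((1*Y(-3))*6, -19) = -351*(-19 + 2*((1*(-5*(-3)))*6)) = -351*(-19 + 2*((1*15)*6)) = -351*(-19 + 2*(15*6)) = -351*(-19 + 2*90) = -351*(-19 + 180) = -351*161 = -56511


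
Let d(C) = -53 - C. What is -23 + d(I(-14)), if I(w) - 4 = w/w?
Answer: -81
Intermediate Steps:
I(w) = 5 (I(w) = 4 + w/w = 4 + 1 = 5)
-23 + d(I(-14)) = -23 + (-53 - 1*5) = -23 + (-53 - 5) = -23 - 58 = -81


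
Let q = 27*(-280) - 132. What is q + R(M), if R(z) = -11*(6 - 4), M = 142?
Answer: -7714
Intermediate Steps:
R(z) = -22 (R(z) = -11*2 = -22)
q = -7692 (q = -7560 - 132 = -7692)
q + R(M) = -7692 - 22 = -7714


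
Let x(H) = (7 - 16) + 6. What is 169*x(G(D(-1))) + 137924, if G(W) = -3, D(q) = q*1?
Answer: 137417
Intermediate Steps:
D(q) = q
x(H) = -3 (x(H) = -9 + 6 = -3)
169*x(G(D(-1))) + 137924 = 169*(-3) + 137924 = -507 + 137924 = 137417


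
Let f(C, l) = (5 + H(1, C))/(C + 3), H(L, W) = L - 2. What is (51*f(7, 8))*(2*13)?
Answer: 2652/5 ≈ 530.40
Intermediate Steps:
H(L, W) = -2 + L
f(C, l) = 4/(3 + C) (f(C, l) = (5 + (-2 + 1))/(C + 3) = (5 - 1)/(3 + C) = 4/(3 + C))
(51*f(7, 8))*(2*13) = (51*(4/(3 + 7)))*(2*13) = (51*(4/10))*26 = (51*(4*(1/10)))*26 = (51*(2/5))*26 = (102/5)*26 = 2652/5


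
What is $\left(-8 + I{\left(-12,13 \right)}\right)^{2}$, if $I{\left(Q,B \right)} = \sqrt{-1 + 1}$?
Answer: $64$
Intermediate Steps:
$I{\left(Q,B \right)} = 0$ ($I{\left(Q,B \right)} = \sqrt{0} = 0$)
$\left(-8 + I{\left(-12,13 \right)}\right)^{2} = \left(-8 + 0\right)^{2} = \left(-8\right)^{2} = 64$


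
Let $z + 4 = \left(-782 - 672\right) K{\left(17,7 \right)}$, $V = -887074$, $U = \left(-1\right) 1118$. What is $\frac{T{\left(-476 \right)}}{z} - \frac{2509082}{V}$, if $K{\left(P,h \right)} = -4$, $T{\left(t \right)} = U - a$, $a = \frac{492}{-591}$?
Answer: $\frac{669394885745}{253916948834} \approx 2.6363$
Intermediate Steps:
$a = - \frac{164}{197}$ ($a = 492 \left(- \frac{1}{591}\right) = - \frac{164}{197} \approx -0.83249$)
$U = -1118$
$T{\left(t \right)} = - \frac{220082}{197}$ ($T{\left(t \right)} = -1118 - - \frac{164}{197} = -1118 + \frac{164}{197} = - \frac{220082}{197}$)
$z = 5812$ ($z = -4 + \left(-782 - 672\right) \left(-4\right) = -4 - -5816 = -4 + 5816 = 5812$)
$\frac{T{\left(-476 \right)}}{z} - \frac{2509082}{V} = - \frac{220082}{197 \cdot 5812} - \frac{2509082}{-887074} = \left(- \frac{220082}{197}\right) \frac{1}{5812} - - \frac{1254541}{443537} = - \frac{110041}{572482} + \frac{1254541}{443537} = \frac{669394885745}{253916948834}$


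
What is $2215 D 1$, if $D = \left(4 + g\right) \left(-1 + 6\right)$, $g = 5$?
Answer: $99675$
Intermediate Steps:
$D = 45$ ($D = \left(4 + 5\right) \left(-1 + 6\right) = 9 \cdot 5 = 45$)
$2215 D 1 = 2215 \cdot 45 \cdot 1 = 2215 \cdot 45 = 99675$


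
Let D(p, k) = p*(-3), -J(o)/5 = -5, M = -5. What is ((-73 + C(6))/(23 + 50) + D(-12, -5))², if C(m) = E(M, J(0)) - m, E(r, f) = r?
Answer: 6471936/5329 ≈ 1214.5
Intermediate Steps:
J(o) = 25 (J(o) = -5*(-5) = 25)
D(p, k) = -3*p
C(m) = -5 - m
((-73 + C(6))/(23 + 50) + D(-12, -5))² = ((-73 + (-5 - 1*6))/(23 + 50) - 3*(-12))² = ((-73 + (-5 - 6))/73 + 36)² = ((-73 - 11)*(1/73) + 36)² = (-84*1/73 + 36)² = (-84/73 + 36)² = (2544/73)² = 6471936/5329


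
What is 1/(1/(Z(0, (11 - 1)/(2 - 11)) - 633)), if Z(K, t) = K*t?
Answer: -633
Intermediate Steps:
1/(1/(Z(0, (11 - 1)/(2 - 11)) - 633)) = 1/(1/(0*((11 - 1)/(2 - 11)) - 633)) = 1/(1/(0*(10/(-9)) - 633)) = 1/(1/(0*(10*(-⅑)) - 633)) = 1/(1/(0*(-10/9) - 633)) = 1/(1/(0 - 633)) = 1/(1/(-633)) = 1/(-1/633) = -633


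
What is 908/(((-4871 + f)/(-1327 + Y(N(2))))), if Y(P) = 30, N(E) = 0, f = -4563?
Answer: 588838/4717 ≈ 124.83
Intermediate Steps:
908/(((-4871 + f)/(-1327 + Y(N(2))))) = 908/(((-4871 - 4563)/(-1327 + 30))) = 908/((-9434/(-1297))) = 908/((-9434*(-1/1297))) = 908/(9434/1297) = 908*(1297/9434) = 588838/4717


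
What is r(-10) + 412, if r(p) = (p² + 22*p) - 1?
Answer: 291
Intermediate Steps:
r(p) = -1 + p² + 22*p
r(-10) + 412 = (-1 + (-10)² + 22*(-10)) + 412 = (-1 + 100 - 220) + 412 = -121 + 412 = 291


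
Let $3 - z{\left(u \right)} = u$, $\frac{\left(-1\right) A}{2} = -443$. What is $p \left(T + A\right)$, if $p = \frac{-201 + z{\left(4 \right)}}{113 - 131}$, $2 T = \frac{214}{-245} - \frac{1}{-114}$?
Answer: $\frac{4996248709}{502740} \approx 9938.0$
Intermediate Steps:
$A = 886$ ($A = \left(-2\right) \left(-443\right) = 886$)
$z{\left(u \right)} = 3 - u$
$T = - \frac{24151}{55860}$ ($T = \frac{\frac{214}{-245} - \frac{1}{-114}}{2} = \frac{214 \left(- \frac{1}{245}\right) - - \frac{1}{114}}{2} = \frac{- \frac{214}{245} + \frac{1}{114}}{2} = \frac{1}{2} \left(- \frac{24151}{27930}\right) = - \frac{24151}{55860} \approx -0.43235$)
$p = \frac{101}{9}$ ($p = \frac{-201 + \left(3 - 4\right)}{113 - 131} = \frac{-201 + \left(3 - 4\right)}{-18} = \left(-201 - 1\right) \left(- \frac{1}{18}\right) = \left(-202\right) \left(- \frac{1}{18}\right) = \frac{101}{9} \approx 11.222$)
$p \left(T + A\right) = \frac{101 \left(- \frac{24151}{55860} + 886\right)}{9} = \frac{101}{9} \cdot \frac{49467809}{55860} = \frac{4996248709}{502740}$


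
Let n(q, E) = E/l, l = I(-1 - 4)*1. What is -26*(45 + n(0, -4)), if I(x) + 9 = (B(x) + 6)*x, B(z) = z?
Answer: -8242/7 ≈ -1177.4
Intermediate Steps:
I(x) = -9 + x*(6 + x) (I(x) = -9 + (x + 6)*x = -9 + (6 + x)*x = -9 + x*(6 + x))
l = -14 (l = (-9 + (-1 - 4)² + 6*(-1 - 4))*1 = (-9 + (-5)² + 6*(-5))*1 = (-9 + 25 - 30)*1 = -14*1 = -14)
n(q, E) = -E/14 (n(q, E) = E/(-14) = E*(-1/14) = -E/14)
-26*(45 + n(0, -4)) = -26*(45 - 1/14*(-4)) = -26*(45 + 2/7) = -26*317/7 = -8242/7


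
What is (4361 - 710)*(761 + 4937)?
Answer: 20803398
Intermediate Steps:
(4361 - 710)*(761 + 4937) = 3651*5698 = 20803398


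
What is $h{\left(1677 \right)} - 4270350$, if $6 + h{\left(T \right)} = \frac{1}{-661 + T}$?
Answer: $- \frac{4338681695}{1016} \approx -4.2704 \cdot 10^{6}$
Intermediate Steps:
$h{\left(T \right)} = -6 + \frac{1}{-661 + T}$
$h{\left(1677 \right)} - 4270350 = \frac{3967 - 10062}{-661 + 1677} - 4270350 = \frac{3967 - 10062}{1016} - 4270350 = \frac{1}{1016} \left(-6095\right) - 4270350 = - \frac{6095}{1016} - 4270350 = - \frac{4338681695}{1016}$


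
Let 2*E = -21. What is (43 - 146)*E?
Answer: 2163/2 ≈ 1081.5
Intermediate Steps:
E = -21/2 (E = (½)*(-21) = -21/2 ≈ -10.500)
(43 - 146)*E = (43 - 146)*(-21/2) = -103*(-21/2) = 2163/2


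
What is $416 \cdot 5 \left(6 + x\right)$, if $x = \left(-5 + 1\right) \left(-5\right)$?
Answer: $54080$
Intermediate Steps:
$x = 20$ ($x = \left(-4\right) \left(-5\right) = 20$)
$416 \cdot 5 \left(6 + x\right) = 416 \cdot 5 \left(6 + 20\right) = 416 \cdot 5 \cdot 26 = 416 \cdot 130 = 54080$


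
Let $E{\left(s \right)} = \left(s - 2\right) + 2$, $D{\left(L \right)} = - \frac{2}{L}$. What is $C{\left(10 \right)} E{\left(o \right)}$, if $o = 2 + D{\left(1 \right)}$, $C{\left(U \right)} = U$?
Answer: $0$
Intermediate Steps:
$o = 0$ ($o = 2 - \frac{2}{1} = 2 - 2 = 0$)
$E{\left(s \right)} = s$ ($E{\left(s \right)} = \left(-2 + s\right) + 2 = s$)
$C{\left(10 \right)} E{\left(o \right)} = 10 \cdot 0 = 0$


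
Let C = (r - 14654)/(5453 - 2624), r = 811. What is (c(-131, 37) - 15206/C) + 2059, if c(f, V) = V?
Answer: 72032702/13843 ≈ 5203.5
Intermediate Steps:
C = -13843/2829 (C = (811 - 14654)/(5453 - 2624) = -13843/2829 ≈ -4.8932)
(c(-131, 37) - 15206/C) + 2059 = (37 - 15206/(-13843/2829)) + 2059 = (37 - 15206*(-2829/13843)) + 2059 = (37 + 43017774/13843) + 2059 = 43529965/13843 + 2059 = 72032702/13843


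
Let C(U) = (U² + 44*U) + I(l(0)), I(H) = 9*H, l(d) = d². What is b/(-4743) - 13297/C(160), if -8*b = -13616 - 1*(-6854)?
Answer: -197509/337280 ≈ -0.58559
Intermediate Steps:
C(U) = U² + 44*U (C(U) = (U² + 44*U) + 9*0² = (U² + 44*U) + 9*0 = (U² + 44*U) + 0 = U² + 44*U)
b = 3381/4 (b = -(-13616 - 1*(-6854))/8 = -(-13616 + 6854)/8 = -⅛*(-6762) = 3381/4 ≈ 845.25)
b/(-4743) - 13297/C(160) = (3381/4)/(-4743) - 13297*1/(160*(44 + 160)) = (3381/4)*(-1/4743) - 13297/(160*204) = -1127/6324 - 13297/32640 = -197509/337280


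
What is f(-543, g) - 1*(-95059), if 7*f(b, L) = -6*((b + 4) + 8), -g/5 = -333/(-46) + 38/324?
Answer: 668599/7 ≈ 95514.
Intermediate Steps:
g = -68525/1863 (g = -5*(-333/(-46) + 38/324) = -5*(-333*(-1/46) + 38*(1/324)) = -5*(333/46 + 19/162) = -5*13705/1863 = -68525/1863 ≈ -36.782)
f(b, L) = -72/7 - 6*b/7 (f(b, L) = (-6*((b + 4) + 8))/7 = (-6*((4 + b) + 8))/7 = (-6*(12 + b))/7 = (-72 - 6*b)/7 = -72/7 - 6*b/7)
f(-543, g) - 1*(-95059) = (-72/7 - 6/7*(-543)) - 1*(-95059) = (-72/7 + 3258/7) + 95059 = 3186/7 + 95059 = 668599/7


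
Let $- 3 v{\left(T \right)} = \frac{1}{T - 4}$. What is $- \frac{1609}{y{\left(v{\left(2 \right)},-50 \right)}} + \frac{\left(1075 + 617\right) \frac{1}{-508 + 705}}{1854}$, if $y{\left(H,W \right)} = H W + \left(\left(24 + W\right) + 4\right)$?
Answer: $\frac{97953211}{1846481} \approx 53.049$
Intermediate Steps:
$v{\left(T \right)} = - \frac{1}{3 \left(-4 + T\right)}$ ($v{\left(T \right)} = - \frac{1}{3 \left(T - 4\right)} = - \frac{1}{3 \left(-4 + T\right)}$)
$y{\left(H,W \right)} = 28 + W + H W$ ($y{\left(H,W \right)} = H W + \left(28 + W\right) = 28 + W + H W$)
$- \frac{1609}{y{\left(v{\left(2 \right)},-50 \right)}} + \frac{\left(1075 + 617\right) \frac{1}{-508 + 705}}{1854} = - \frac{1609}{28 - 50 + - \frac{1}{-12 + 3 \cdot 2} \left(-50\right)} + \frac{\left(1075 + 617\right) \frac{1}{-508 + 705}}{1854} = - \frac{1609}{28 - 50 + - \frac{1}{-12 + 6} \left(-50\right)} + \frac{1692}{197} \cdot \frac{1}{1854} = - \frac{1609}{28 - 50 + - \frac{1}{-6} \left(-50\right)} + 1692 \cdot \frac{1}{197} \cdot \frac{1}{1854} = - \frac{1609}{28 - 50 + \left(-1\right) \left(- \frac{1}{6}\right) \left(-50\right)} + \frac{1692}{197} \cdot \frac{1}{1854} = - \frac{1609}{28 - 50 + \frac{1}{6} \left(-50\right)} + \frac{94}{20291} = - \frac{1609}{28 - 50 - \frac{25}{3}} + \frac{94}{20291} = - \frac{1609}{- \frac{91}{3}} + \frac{94}{20291} = \left(-1609\right) \left(- \frac{3}{91}\right) + \frac{94}{20291} = \frac{4827}{91} + \frac{94}{20291} = \frac{97953211}{1846481}$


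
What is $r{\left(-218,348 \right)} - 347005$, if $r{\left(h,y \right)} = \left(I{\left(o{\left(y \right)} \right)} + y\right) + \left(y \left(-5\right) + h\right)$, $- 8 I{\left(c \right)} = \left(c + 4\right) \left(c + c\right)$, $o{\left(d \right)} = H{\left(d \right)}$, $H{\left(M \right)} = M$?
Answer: $-379239$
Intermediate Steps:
$o{\left(d \right)} = d$
$I{\left(c \right)} = - \frac{c \left(4 + c\right)}{4}$ ($I{\left(c \right)} = - \frac{\left(c + 4\right) \left(c + c\right)}{8} = - \frac{\left(4 + c\right) 2 c}{8} = - \frac{2 c \left(4 + c\right)}{8} = - \frac{c \left(4 + c\right)}{4}$)
$r{\left(h,y \right)} = h - 4 y - \frac{y \left(4 + y\right)}{4}$ ($r{\left(h,y \right)} = \left(- \frac{y \left(4 + y\right)}{4} + y\right) + \left(y \left(-5\right) + h\right) = \left(y - \frac{y \left(4 + y\right)}{4}\right) + \left(- 5 y + h\right) = \left(y - \frac{y \left(4 + y\right)}{4}\right) + \left(h - 5 y\right) = h - 4 y - \frac{y \left(4 + y\right)}{4}$)
$r{\left(-218,348 \right)} - 347005 = \left(-218 - 1740 - \frac{348^{2}}{4}\right) - 347005 = \left(-218 - 1740 - 30276\right) - 347005 = -32234 - 347005 = -379239$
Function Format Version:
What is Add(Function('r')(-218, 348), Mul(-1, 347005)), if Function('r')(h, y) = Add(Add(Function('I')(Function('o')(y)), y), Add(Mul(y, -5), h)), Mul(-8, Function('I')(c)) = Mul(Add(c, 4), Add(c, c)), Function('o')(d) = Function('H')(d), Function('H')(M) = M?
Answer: -379239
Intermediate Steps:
Function('o')(d) = d
Function('I')(c) = Mul(Rational(-1, 4), c, Add(4, c)) (Function('I')(c) = Mul(Rational(-1, 8), Mul(Add(c, 4), Add(c, c))) = Mul(Rational(-1, 8), Mul(Add(4, c), Mul(2, c))) = Mul(Rational(-1, 8), Mul(2, c, Add(4, c))) = Mul(Rational(-1, 4), c, Add(4, c)))
Function('r')(h, y) = Add(h, Mul(-4, y), Mul(Rational(-1, 4), y, Add(4, y))) (Function('r')(h, y) = Add(Add(Mul(Rational(-1, 4), y, Add(4, y)), y), Add(Mul(y, -5), h)) = Add(Add(y, Mul(Rational(-1, 4), y, Add(4, y))), Add(Mul(-5, y), h)) = Add(Add(y, Mul(Rational(-1, 4), y, Add(4, y))), Add(h, Mul(-5, y))) = Add(h, Mul(-4, y), Mul(Rational(-1, 4), y, Add(4, y))))
Add(Function('r')(-218, 348), Mul(-1, 347005)) = Add(Add(-218, Mul(-5, 348), Mul(Rational(-1, 4), Pow(348, 2))), Mul(-1, 347005)) = Add(Add(-218, -1740, Mul(Rational(-1, 4), 121104)), -347005) = Add(Add(-218, -1740, -30276), -347005) = Add(-32234, -347005) = -379239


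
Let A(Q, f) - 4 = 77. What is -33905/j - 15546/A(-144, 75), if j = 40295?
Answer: -41944825/217593 ≈ -192.77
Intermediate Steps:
A(Q, f) = 81 (A(Q, f) = 4 + 77 = 81)
-33905/j - 15546/A(-144, 75) = -33905/40295 - 15546/81 = -33905*1/40295 - 15546*1/81 = -6781/8059 - 5182/27 = -41944825/217593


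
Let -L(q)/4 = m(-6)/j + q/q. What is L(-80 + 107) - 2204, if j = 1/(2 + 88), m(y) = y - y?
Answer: -2208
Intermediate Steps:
m(y) = 0
j = 1/90 ≈ 0.011111
L(q) = -4 (L(q) = -4*(0/(1/90) + q/q) = -4*(0*90 + 1) = -4*(0 + 1) = -4*1 = -4)
L(-80 + 107) - 2204 = -4 - 2204 = -2208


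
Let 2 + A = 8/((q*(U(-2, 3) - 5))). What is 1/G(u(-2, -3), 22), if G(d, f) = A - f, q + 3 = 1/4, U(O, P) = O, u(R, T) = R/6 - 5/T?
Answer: -77/1816 ≈ -0.042401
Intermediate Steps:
u(R, T) = -5/T + R/6 (u(R, T) = R*(1/6) - 5/T = R/6 - 5/T = -5/T + R/6)
q = -11/4 (q = -3 + 1/4 = -11/4 ≈ -2.7500)
A = -122/77 (A = -2 + 8/((-11*(-2 - 5)/4)) = -2 + 8/((-11/4*(-7))) = -2 + 8/(77/4) = -2 + 8*(4/77) = -2 + 32/77 = -122/77 ≈ -1.5844)
G(d, f) = -122/77 - f
1/G(u(-2, -3), 22) = 1/(-122/77 - 1*22) = 1/(-122/77 - 22) = 1/(-1816/77) = -77/1816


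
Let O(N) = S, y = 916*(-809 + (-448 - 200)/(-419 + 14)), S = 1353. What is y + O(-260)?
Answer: -3691127/5 ≈ -7.3823e+5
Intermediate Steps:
y = -3697892/5 (y = 916*(-809 - 648/(-405)) = 916*(-809 - 648*(-1/405)) = 916*(-809 + 8/5) = 916*(-4037/5) = -3697892/5 ≈ -7.3958e+5)
O(N) = 1353
y + O(-260) = -3697892/5 + 1353 = -3691127/5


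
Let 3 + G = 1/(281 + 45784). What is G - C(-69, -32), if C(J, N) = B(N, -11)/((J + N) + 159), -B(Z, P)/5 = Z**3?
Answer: -3777652426/1335885 ≈ -2827.8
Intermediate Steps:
B(Z, P) = -5*Z**3
C(J, N) = -5*N**3/(159 + J + N) (C(J, N) = (-5*N**3)/((J + N) + 159) = (-5*N**3)/(159 + J + N) = -5*N**3/(159 + J + N))
G = -138194/46065 (G = -3 + 1/(281 + 45784) = -3 + 1/46065 = -138194/46065 ≈ -3.0000)
G - C(-69, -32) = -138194/46065 - (-5)*(-32)**3/(159 - 69 - 32) = -138194/46065 - (-5)*(-32768)/58 = -138194/46065 - 1*81920/29 = -138194/46065 - 81920/29 = -3777652426/1335885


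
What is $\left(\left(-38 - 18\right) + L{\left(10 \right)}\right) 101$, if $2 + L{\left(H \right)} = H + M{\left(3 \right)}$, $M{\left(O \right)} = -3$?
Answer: $-5151$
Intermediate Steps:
$L{\left(H \right)} = -5 + H$ ($L{\left(H \right)} = -2 + \left(H - 3\right) = -2 + \left(-3 + H\right) = -5 + H$)
$\left(\left(-38 - 18\right) + L{\left(10 \right)}\right) 101 = \left(\left(-38 - 18\right) + \left(-5 + 10\right)\right) 101 = \left(\left(-38 - 18\right) + 5\right) 101 = \left(-56 + 5\right) 101 = \left(-51\right) 101 = -5151$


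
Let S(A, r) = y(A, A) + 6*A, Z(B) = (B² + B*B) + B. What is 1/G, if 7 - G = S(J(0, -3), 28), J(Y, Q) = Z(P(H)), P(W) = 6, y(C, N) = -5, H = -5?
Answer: -1/456 ≈ -0.0021930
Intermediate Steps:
Z(B) = B + 2*B² (Z(B) = (B² + B²) + B = 2*B² + B = B + 2*B²)
J(Y, Q) = 78 (J(Y, Q) = 6*(1 + 2*6) = 6*(1 + 12) = 6*13 = 78)
S(A, r) = -5 + 6*A
G = -456 (G = 7 - (-5 + 6*78) = 7 - (-5 + 468) = 7 - 1*463 = 7 - 463 = -456)
1/G = 1/(-456) = -1/456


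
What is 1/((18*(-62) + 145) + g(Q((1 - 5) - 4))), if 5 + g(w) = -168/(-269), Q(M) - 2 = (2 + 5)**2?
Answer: -269/262376 ≈ -0.0010252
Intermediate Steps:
Q(M) = 51 (Q(M) = 2 + (2 + 5)**2 = 2 + 7**2 = 2 + 49 = 51)
g(w) = -1177/269 (g(w) = -5 - 168/(-269) = -5 - 168*(-1/269) = -5 + 168/269 = -1177/269)
1/((18*(-62) + 145) + g(Q((1 - 5) - 4))) = 1/((18*(-62) + 145) - 1177/269) = 1/((-1116 + 145) - 1177/269) = 1/(-971 - 1177/269) = 1/(-262376/269) = -269/262376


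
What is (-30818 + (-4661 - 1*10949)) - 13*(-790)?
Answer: -36158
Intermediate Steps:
(-30818 + (-4661 - 1*10949)) - 13*(-790) = (-30818 + (-4661 - 10949)) + 10270 = (-30818 - 15610) + 10270 = -46428 + 10270 = -36158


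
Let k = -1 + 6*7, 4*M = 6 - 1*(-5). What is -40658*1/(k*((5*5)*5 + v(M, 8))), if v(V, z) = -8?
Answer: -40658/4797 ≈ -8.4757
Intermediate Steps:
M = 11/4 (M = (6 - 1*(-5))/4 = (6 + 5)/4 = (1/4)*11 = 11/4 ≈ 2.7500)
k = 41 (k = -1 + 42 = 41)
-40658*1/(k*((5*5)*5 + v(M, 8))) = -40658*1/(41*((5*5)*5 - 8)) = -40658*1/(41*(25*5 - 8)) = -40658*1/(41*(125 - 8)) = -40658/(117*41) = -40658/4797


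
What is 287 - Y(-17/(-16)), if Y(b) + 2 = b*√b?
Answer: 289 - 17*√17/64 ≈ 287.90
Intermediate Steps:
Y(b) = -2 + b^(3/2) (Y(b) = -2 + b*√b = -2 + b^(3/2))
287 - Y(-17/(-16)) = 287 - (-2 + (-17/(-16))^(3/2)) = 287 - (-2 + (-17*(-1/16))^(3/2)) = 287 - (-2 + (17/16)^(3/2)) = 287 - (-2 + 17*√17/64) = 287 + (2 - 17*√17/64) = 289 - 17*√17/64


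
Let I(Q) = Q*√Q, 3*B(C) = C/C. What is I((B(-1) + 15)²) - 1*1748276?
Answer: -47106116/27 ≈ -1.7447e+6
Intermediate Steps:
B(C) = ⅓ (B(C) = (C/C)/3 = (⅓)*1 = ⅓)
I(Q) = Q^(3/2)
I((B(-1) + 15)²) - 1*1748276 = ((⅓ + 15)²)^(3/2) - 1*1748276 = ((46/3)²)^(3/2) - 1748276 = (2116/9)^(3/2) - 1748276 = 97336/27 - 1748276 = -47106116/27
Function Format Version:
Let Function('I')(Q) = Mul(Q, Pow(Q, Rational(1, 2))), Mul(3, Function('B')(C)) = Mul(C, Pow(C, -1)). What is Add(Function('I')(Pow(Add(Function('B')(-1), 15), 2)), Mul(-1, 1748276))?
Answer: Rational(-47106116, 27) ≈ -1.7447e+6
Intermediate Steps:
Function('B')(C) = Rational(1, 3) (Function('B')(C) = Mul(Rational(1, 3), Mul(C, Pow(C, -1))) = Mul(Rational(1, 3), 1) = Rational(1, 3))
Function('I')(Q) = Pow(Q, Rational(3, 2))
Add(Function('I')(Pow(Add(Function('B')(-1), 15), 2)), Mul(-1, 1748276)) = Add(Pow(Pow(Add(Rational(1, 3), 15), 2), Rational(3, 2)), Mul(-1, 1748276)) = Add(Pow(Pow(Rational(46, 3), 2), Rational(3, 2)), -1748276) = Add(Pow(Rational(2116, 9), Rational(3, 2)), -1748276) = Add(Rational(97336, 27), -1748276) = Rational(-47106116, 27)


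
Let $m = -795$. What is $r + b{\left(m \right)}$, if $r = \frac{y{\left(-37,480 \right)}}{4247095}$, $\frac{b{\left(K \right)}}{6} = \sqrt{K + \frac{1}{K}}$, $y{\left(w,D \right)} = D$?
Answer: $\frac{96}{849419} + \frac{2 i \sqrt{502460670}}{265} \approx 0.00011302 + 169.17 i$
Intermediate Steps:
$b{\left(K \right)} = 6 \sqrt{K + \frac{1}{K}}$
$r = \frac{96}{849419}$ ($r = \frac{480}{4247095} = 480 \cdot \frac{1}{4247095} = \frac{96}{849419} \approx 0.00011302$)
$r + b{\left(m \right)} = \frac{96}{849419} + 6 \sqrt{-795 + \frac{1}{-795}} = \frac{96}{849419} + 6 \sqrt{-795 - \frac{1}{795}} = \frac{96}{849419} + 6 \sqrt{- \frac{632026}{795}} = \frac{96}{849419} + 6 \frac{i \sqrt{502460670}}{795} = \frac{96}{849419} + \frac{2 i \sqrt{502460670}}{265}$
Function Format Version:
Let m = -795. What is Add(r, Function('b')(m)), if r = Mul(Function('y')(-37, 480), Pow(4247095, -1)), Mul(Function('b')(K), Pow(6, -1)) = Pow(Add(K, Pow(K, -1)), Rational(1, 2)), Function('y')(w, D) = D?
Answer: Add(Rational(96, 849419), Mul(Rational(2, 265), I, Pow(502460670, Rational(1, 2)))) ≈ Add(0.00011302, Mul(169.17, I))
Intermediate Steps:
Function('b')(K) = Mul(6, Pow(Add(K, Pow(K, -1)), Rational(1, 2)))
r = Rational(96, 849419) (r = Mul(480, Pow(4247095, -1)) = Mul(480, Rational(1, 4247095)) = Rational(96, 849419) ≈ 0.00011302)
Add(r, Function('b')(m)) = Add(Rational(96, 849419), Mul(6, Pow(Add(-795, Pow(-795, -1)), Rational(1, 2)))) = Add(Rational(96, 849419), Mul(6, Pow(Add(-795, Rational(-1, 795)), Rational(1, 2)))) = Add(Rational(96, 849419), Mul(6, Pow(Rational(-632026, 795), Rational(1, 2)))) = Add(Rational(96, 849419), Mul(6, Mul(Rational(1, 795), I, Pow(502460670, Rational(1, 2))))) = Add(Rational(96, 849419), Mul(Rational(2, 265), I, Pow(502460670, Rational(1, 2))))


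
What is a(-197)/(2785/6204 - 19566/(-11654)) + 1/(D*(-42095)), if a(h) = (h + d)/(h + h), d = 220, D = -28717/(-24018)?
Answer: -502919690286884472/18318333590137454185 ≈ -0.027454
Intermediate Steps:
D = 28717/24018 (D = -28717*(-1/24018) = 28717/24018 ≈ 1.1956)
a(h) = (220 + h)/(2*h) (a(h) = (h + 220)/(h + h) = (220 + h)/((2*h)) = (220 + h)*(1/(2*h)) = (220 + h)/(2*h))
a(-197)/(2785/6204 - 19566/(-11654)) + 1/(D*(-42095)) = ((½)*(220 - 197)/(-197))/(2785/6204 - 19566/(-11654)) + 1/((28717/24018)*(-42095)) = ((½)*(-1/197)*23)/(2785*(1/6204) - 19566*(-1/11654)) + (24018/28717)*(-1/42095) = -23/(394*(2785/6204 + 9783/5827)) - 24018/1208842115 = -23/(394*76921927/36150708) - 24018/1208842115 = -23/394*36150708/76921927 - 24018/1208842115 = -415733142/15153619619 - 24018/1208842115 = -502919690286884472/18318333590137454185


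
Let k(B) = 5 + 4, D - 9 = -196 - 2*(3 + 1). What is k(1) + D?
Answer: -186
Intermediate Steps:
D = -195 (D = 9 + (-196 - 2*(3 + 1)) = 9 + (-196 - 2*4) = 9 + (-196 - 8) = 9 - 204 = -195)
k(B) = 9
k(1) + D = 9 - 195 = -186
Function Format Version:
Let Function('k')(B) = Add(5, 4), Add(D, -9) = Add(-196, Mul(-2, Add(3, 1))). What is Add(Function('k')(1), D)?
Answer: -186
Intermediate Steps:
D = -195 (D = Add(9, Add(-196, Mul(-2, Add(3, 1)))) = Add(9, Add(-196, Mul(-2, 4))) = Add(9, Add(-196, -8)) = Add(9, -204) = -195)
Function('k')(B) = 9
Add(Function('k')(1), D) = Add(9, -195) = -186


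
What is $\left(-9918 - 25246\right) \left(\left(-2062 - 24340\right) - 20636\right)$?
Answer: $1654044232$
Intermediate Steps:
$\left(-9918 - 25246\right) \left(\left(-2062 - 24340\right) - 20636\right) = - 35164 \left(-26402 - 20636\right) = \left(-35164\right) \left(-47038\right) = 1654044232$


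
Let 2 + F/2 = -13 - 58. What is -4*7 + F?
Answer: -174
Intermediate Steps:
F = -146 (F = -4 + 2*(-13 - 58) = -4 + 2*(-71) = -4 - 142 = -146)
-4*7 + F = -4*7 - 146 = -28 - 146 = -174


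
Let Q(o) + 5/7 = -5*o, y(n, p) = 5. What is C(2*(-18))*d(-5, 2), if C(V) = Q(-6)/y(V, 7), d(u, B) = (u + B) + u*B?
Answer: -533/7 ≈ -76.143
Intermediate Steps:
d(u, B) = B + u + B*u (d(u, B) = (B + u) + B*u = B + u + B*u)
Q(o) = -5/7 - 5*o
C(V) = 41/7 (C(V) = (-5/7 - 5*(-6))/5 = (-5/7 + 30)*(1/5) = (205/7)*(1/5) = 41/7)
C(2*(-18))*d(-5, 2) = 41*(2 - 5 + 2*(-5))/7 = 41*(2 - 5 - 10)/7 = (41/7)*(-13) = -533/7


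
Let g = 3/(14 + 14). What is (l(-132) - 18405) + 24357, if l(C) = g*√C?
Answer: 5952 + 3*I*√33/14 ≈ 5952.0 + 1.231*I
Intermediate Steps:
g = 3/28 ≈ 0.10714
l(C) = 3*√C/28
(l(-132) - 18405) + 24357 = (3*√(-132)/28 - 18405) + 24357 = (3*(2*I*√33)/28 - 18405) + 24357 = (3*I*√33/14 - 18405) + 24357 = (-18405 + 3*I*√33/14) + 24357 = 5952 + 3*I*√33/14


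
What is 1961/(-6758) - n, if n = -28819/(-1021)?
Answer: -196760983/6899918 ≈ -28.516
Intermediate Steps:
n = 28819/1021 (n = -28819*(-1/1021) = 28819/1021 ≈ 28.226)
1961/(-6758) - n = 1961/(-6758) - 1*28819/1021 = 1961*(-1/6758) - 28819/1021 = -1961/6758 - 28819/1021 = -196760983/6899918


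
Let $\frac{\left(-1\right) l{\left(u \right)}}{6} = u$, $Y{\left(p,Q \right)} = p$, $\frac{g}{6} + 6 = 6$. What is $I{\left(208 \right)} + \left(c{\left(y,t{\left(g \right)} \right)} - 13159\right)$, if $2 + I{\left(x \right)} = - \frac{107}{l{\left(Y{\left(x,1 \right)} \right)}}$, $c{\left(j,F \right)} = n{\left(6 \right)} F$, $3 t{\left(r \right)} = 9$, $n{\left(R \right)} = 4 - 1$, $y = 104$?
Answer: $- \frac{16413589}{1248} \approx -13152.0$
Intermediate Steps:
$g = 0$ ($g = -36 + 6 \cdot 6 = -36 + 36 = 0$)
$n{\left(R \right)} = 3$ ($n{\left(R \right)} = 4 - 1 = 3$)
$t{\left(r \right)} = 3$ ($t{\left(r \right)} = \frac{1}{3} \cdot 9 = 3$)
$l{\left(u \right)} = - 6 u$
$c{\left(j,F \right)} = 3 F$
$I{\left(x \right)} = -2 + \frac{107}{6 x}$ ($I{\left(x \right)} = -2 - \frac{107}{\left(-6\right) x} = -2 - 107 \left(- \frac{1}{6 x}\right) = -2 + \frac{107}{6 x}$)
$I{\left(208 \right)} + \left(c{\left(y,t{\left(g \right)} \right)} - 13159\right) = \left(-2 + \frac{107}{6 \cdot 208}\right) + \left(3 \cdot 3 - 13159\right) = \left(-2 + \frac{107}{6} \cdot \frac{1}{208}\right) + \left(9 - 13159\right) = \left(-2 + \frac{107}{1248}\right) - 13150 = - \frac{2389}{1248} - 13150 = - \frac{16413589}{1248}$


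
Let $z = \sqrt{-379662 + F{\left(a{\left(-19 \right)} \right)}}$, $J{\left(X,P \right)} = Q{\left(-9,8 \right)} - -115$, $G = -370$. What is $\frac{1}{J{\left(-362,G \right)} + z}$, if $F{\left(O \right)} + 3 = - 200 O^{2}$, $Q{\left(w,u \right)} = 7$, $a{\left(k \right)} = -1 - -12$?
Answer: $\frac{122}{418749} - \frac{i \sqrt{403865}}{418749} \approx 0.00029134 - 0.0015176 i$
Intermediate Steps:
$a{\left(k \right)} = 11$ ($a{\left(k \right)} = -1 + 12 = 11$)
$F{\left(O \right)} = -3 - 200 O^{2}$
$J{\left(X,P \right)} = 122$ ($J{\left(X,P \right)} = 7 - -115 = 7 + 115 = 122$)
$z = i \sqrt{403865}$ ($z = \sqrt{-379662 - \left(3 + 200 \cdot 11^{2}\right)} = \sqrt{-379662 - 24203} = \sqrt{-403865} = i \sqrt{403865} \approx 635.5 i$)
$\frac{1}{J{\left(-362,G \right)} + z} = \frac{1}{122 + i \sqrt{403865}}$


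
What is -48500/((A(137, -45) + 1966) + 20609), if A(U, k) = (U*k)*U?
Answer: 4850/82203 ≈ 0.059000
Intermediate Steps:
A(U, k) = k*U²
-48500/((A(137, -45) + 1966) + 20609) = -48500/((-45*137² + 1966) + 20609) = -48500/((-45*18769 + 1966) + 20609) = -48500/((-844605 + 1966) + 20609) = -48500/(-842639 + 20609) = -48500/(-822030) = -48500*(-1/822030) = 4850/82203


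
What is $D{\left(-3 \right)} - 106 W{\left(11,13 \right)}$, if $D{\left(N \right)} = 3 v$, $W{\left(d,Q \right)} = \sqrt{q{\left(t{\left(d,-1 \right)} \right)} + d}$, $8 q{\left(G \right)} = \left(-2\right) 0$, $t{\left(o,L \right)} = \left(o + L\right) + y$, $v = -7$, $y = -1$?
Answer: $-21 - 106 \sqrt{11} \approx -372.56$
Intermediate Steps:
$t{\left(o,L \right)} = -1 + L + o$ ($t{\left(o,L \right)} = \left(o + L\right) - 1 = \left(L + o\right) - 1 = -1 + L + o$)
$q{\left(G \right)} = 0$ ($q{\left(G \right)} = \frac{\left(-2\right) 0}{8} = \frac{1}{8} \cdot 0 = 0$)
$W{\left(d,Q \right)} = \sqrt{d}$ ($W{\left(d,Q \right)} = \sqrt{0 + d} = \sqrt{d}$)
$D{\left(N \right)} = -21$ ($D{\left(N \right)} = 3 \left(-7\right) = -21$)
$D{\left(-3 \right)} - 106 W{\left(11,13 \right)} = -21 - 106 \sqrt{11}$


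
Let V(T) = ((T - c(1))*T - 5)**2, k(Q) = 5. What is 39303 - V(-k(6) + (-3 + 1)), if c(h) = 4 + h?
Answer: 33062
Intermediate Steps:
V(T) = (-5 + T*(-5 + T))**2 (V(T) = ((T - (4 + 1))*T - 5)**2 = ((T - 1*5)*T - 5)**2 = ((T - 5)*T - 5)**2 = ((-5 + T)*T - 5)**2 = (T*(-5 + T) - 5)**2 = (-5 + T*(-5 + T))**2)
39303 - V(-k(6) + (-3 + 1)) = 39303 - (5 - (-1*5 + (-3 + 1))**2 + 5*(-1*5 + (-3 + 1)))**2 = 39303 - (5 - (-5 - 2)**2 + 5*(-5 - 2))**2 = 39303 - (5 - 1*(-7)**2 + 5*(-7))**2 = 39303 - (5 - 1*49 - 35)**2 = 39303 - (5 - 49 - 35)**2 = 39303 - 1*(-79)**2 = 39303 - 1*6241 = 39303 - 6241 = 33062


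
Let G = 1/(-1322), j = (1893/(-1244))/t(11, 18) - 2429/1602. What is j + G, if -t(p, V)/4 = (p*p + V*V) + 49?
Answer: -1973342118967/1301491380384 ≈ -1.5162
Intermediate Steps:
t(p, V) = -196 - 4*V**2 - 4*p**2 (t(p, V) = -4*((p*p + V*V) + 49) = -4*((p**2 + V**2) + 49) = -4*((V**2 + p**2) + 49) = -4*(49 + V**2 + p**2) = -196 - 4*V**2 - 4*p**2)
j = -2983899595/1968973344 (j = (1893/(-1244))/(-196 - 4*18**2 - 4*11**2) - 2429/1602 = (1893*(-1/1244))/(-196 - 4*324 - 4*121) - 2429*1/1602 = -1893/(1244*(-196 - 1296 - 484)) - 2429/1602 = -1893/1244/(-1976) - 2429/1602 = -1893/1244*(-1/1976) - 2429/1602 = 1893/2458144 - 2429/1602 = -2983899595/1968973344 ≈ -1.5155)
G = -1/1322 ≈ -0.00075643
j + G = -2983899595/1968973344 - 1/1322 = -1973342118967/1301491380384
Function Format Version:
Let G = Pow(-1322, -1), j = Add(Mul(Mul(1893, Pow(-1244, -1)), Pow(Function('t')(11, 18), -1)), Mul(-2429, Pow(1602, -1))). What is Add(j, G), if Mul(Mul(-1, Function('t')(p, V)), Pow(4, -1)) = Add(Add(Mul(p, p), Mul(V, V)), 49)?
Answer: Rational(-1973342118967, 1301491380384) ≈ -1.5162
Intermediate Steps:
Function('t')(p, V) = Add(-196, Mul(-4, Pow(V, 2)), Mul(-4, Pow(p, 2))) (Function('t')(p, V) = Mul(-4, Add(Add(Mul(p, p), Mul(V, V)), 49)) = Mul(-4, Add(Add(Pow(p, 2), Pow(V, 2)), 49)) = Mul(-4, Add(Add(Pow(V, 2), Pow(p, 2)), 49)) = Mul(-4, Add(49, Pow(V, 2), Pow(p, 2))) = Add(-196, Mul(-4, Pow(V, 2)), Mul(-4, Pow(p, 2))))
j = Rational(-2983899595, 1968973344) (j = Add(Mul(Mul(1893, Pow(-1244, -1)), Pow(Add(-196, Mul(-4, Pow(18, 2)), Mul(-4, Pow(11, 2))), -1)), Mul(-2429, Pow(1602, -1))) = Add(Mul(Mul(1893, Rational(-1, 1244)), Pow(Add(-196, Mul(-4, 324), Mul(-4, 121)), -1)), Mul(-2429, Rational(1, 1602))) = Add(Mul(Rational(-1893, 1244), Pow(Add(-196, -1296, -484), -1)), Rational(-2429, 1602)) = Add(Mul(Rational(-1893, 1244), Pow(-1976, -1)), Rational(-2429, 1602)) = Add(Mul(Rational(-1893, 1244), Rational(-1, 1976)), Rational(-2429, 1602)) = Add(Rational(1893, 2458144), Rational(-2429, 1602)) = Rational(-2983899595, 1968973344) ≈ -1.5155)
G = Rational(-1, 1322) ≈ -0.00075643
Add(j, G) = Add(Rational(-2983899595, 1968973344), Rational(-1, 1322)) = Rational(-1973342118967, 1301491380384)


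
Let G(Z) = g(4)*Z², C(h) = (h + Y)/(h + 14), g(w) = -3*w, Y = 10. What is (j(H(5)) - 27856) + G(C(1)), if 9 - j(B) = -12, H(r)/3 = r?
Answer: -2088109/75 ≈ -27841.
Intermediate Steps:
C(h) = (10 + h)/(14 + h) (C(h) = (h + 10)/(h + 14) = (10 + h)/(14 + h))
H(r) = 3*r
j(B) = 21 (j(B) = 9 - 1*(-12) = 9 + 12 = 21)
G(Z) = -12*Z² (G(Z) = (-3*4)*Z² = -12*Z²)
(j(H(5)) - 27856) + G(C(1)) = (21 - 27856) - 12*(10 + 1)²/(14 + 1)² = -27835 - 12*(11/15)² = -27835 - 12*121/225 = -27835 - 484/75 = -2088109/75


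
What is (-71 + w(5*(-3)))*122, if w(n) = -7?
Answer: -9516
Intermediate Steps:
(-71 + w(5*(-3)))*122 = (-71 - 7)*122 = -78*122 = -9516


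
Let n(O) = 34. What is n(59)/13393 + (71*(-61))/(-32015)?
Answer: 59093593/428776895 ≈ 0.13782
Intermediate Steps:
n(59)/13393 + (71*(-61))/(-32015) = 34/13393 + (71*(-61))/(-32015) = 34*(1/13393) - 4331*(-1/32015) = 34/13393 + 4331/32015 = 59093593/428776895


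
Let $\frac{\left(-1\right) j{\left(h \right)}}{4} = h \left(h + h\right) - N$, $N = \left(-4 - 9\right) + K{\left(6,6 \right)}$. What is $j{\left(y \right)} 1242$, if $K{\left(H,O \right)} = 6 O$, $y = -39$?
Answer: $-14998392$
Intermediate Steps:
$N = 23$ ($N = \left(-4 - 9\right) + 6 \cdot 6 = -13 + 36 = 23$)
$j{\left(h \right)} = 92 - 8 h^{2}$ ($j{\left(h \right)} = - 4 \left(h \left(h + h\right) - 23\right) = - 4 \left(h 2 h - 23\right) = - 4 \left(2 h^{2} - 23\right) = - 4 \left(-23 + 2 h^{2}\right) = 92 - 8 h^{2}$)
$j{\left(y \right)} 1242 = \left(92 - 8 \left(-39\right)^{2}\right) 1242 = \left(92 - 12168\right) 1242 = \left(-12076\right) 1242 = -14998392$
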